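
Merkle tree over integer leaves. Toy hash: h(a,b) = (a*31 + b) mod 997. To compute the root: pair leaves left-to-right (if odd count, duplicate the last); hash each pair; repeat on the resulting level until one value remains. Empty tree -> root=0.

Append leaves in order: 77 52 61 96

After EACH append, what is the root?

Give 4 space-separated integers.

Answer: 77 445 792 827

Derivation:
After append 77 (leaves=[77]):
  L0: [77]
  root=77
After append 52 (leaves=[77, 52]):
  L0: [77, 52]
  L1: h(77,52)=(77*31+52)%997=445 -> [445]
  root=445
After append 61 (leaves=[77, 52, 61]):
  L0: [77, 52, 61]
  L1: h(77,52)=(77*31+52)%997=445 h(61,61)=(61*31+61)%997=955 -> [445, 955]
  L2: h(445,955)=(445*31+955)%997=792 -> [792]
  root=792
After append 96 (leaves=[77, 52, 61, 96]):
  L0: [77, 52, 61, 96]
  L1: h(77,52)=(77*31+52)%997=445 h(61,96)=(61*31+96)%997=990 -> [445, 990]
  L2: h(445,990)=(445*31+990)%997=827 -> [827]
  root=827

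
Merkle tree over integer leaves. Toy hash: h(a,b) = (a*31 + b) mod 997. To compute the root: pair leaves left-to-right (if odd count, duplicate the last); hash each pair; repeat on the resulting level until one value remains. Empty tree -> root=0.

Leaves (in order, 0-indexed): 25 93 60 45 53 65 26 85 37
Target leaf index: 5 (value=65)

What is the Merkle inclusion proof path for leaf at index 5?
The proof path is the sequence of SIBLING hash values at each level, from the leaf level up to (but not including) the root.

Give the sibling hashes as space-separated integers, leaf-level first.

L0 (leaves): [25, 93, 60, 45, 53, 65, 26, 85, 37], target index=5
L1: h(25,93)=(25*31+93)%997=868 [pair 0] h(60,45)=(60*31+45)%997=908 [pair 1] h(53,65)=(53*31+65)%997=711 [pair 2] h(26,85)=(26*31+85)%997=891 [pair 3] h(37,37)=(37*31+37)%997=187 [pair 4] -> [868, 908, 711, 891, 187]
  Sibling for proof at L0: 53
L2: h(868,908)=(868*31+908)%997=897 [pair 0] h(711,891)=(711*31+891)%997=1 [pair 1] h(187,187)=(187*31+187)%997=2 [pair 2] -> [897, 1, 2]
  Sibling for proof at L1: 891
L3: h(897,1)=(897*31+1)%997=889 [pair 0] h(2,2)=(2*31+2)%997=64 [pair 1] -> [889, 64]
  Sibling for proof at L2: 897
L4: h(889,64)=(889*31+64)%997=704 [pair 0] -> [704]
  Sibling for proof at L3: 64
Root: 704
Proof path (sibling hashes from leaf to root): [53, 891, 897, 64]

Answer: 53 891 897 64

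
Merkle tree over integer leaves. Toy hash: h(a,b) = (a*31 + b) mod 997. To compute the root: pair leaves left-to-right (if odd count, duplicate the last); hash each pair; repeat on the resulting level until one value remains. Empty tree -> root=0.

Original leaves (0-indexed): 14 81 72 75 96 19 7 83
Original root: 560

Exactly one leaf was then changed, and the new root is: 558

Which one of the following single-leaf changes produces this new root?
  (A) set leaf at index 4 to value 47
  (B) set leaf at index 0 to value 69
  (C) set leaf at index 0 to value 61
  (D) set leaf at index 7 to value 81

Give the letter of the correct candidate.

Answer: D

Derivation:
Original leaves: [14, 81, 72, 75, 96, 19, 7, 83]
Target new root: 558
Try each candidate change and compute the resulting root:
Candidate A: set leaf[4] = 47 -> leaves = [14, 81, 72, 75, 47, 19, 7, 83]
  L0: [14, 81, 72, 75, 47, 19, 7, 83]
  L1: h(14,81)=(14*31+81)%997=515 h(72,75)=(72*31+75)%997=313 h(47,19)=(47*31+19)%997=479 h(7,83)=(7*31+83)%997=300 -> [515, 313, 479, 300]
  L2: h(515,313)=(515*31+313)%997=326 h(479,300)=(479*31+300)%997=194 -> [326, 194]
  L3: h(326,194)=(326*31+194)%997=330 -> [330]
  root = 330 != target 558
Candidate B: set leaf[0] = 69 -> leaves = [69, 81, 72, 75, 96, 19, 7, 83]
  L0: [69, 81, 72, 75, 96, 19, 7, 83]
  L1: h(69,81)=(69*31+81)%997=226 h(72,75)=(72*31+75)%997=313 h(96,19)=(96*31+19)%997=4 h(7,83)=(7*31+83)%997=300 -> [226, 313, 4, 300]
  L2: h(226,313)=(226*31+313)%997=340 h(4,300)=(4*31+300)%997=424 -> [340, 424]
  L3: h(340,424)=(340*31+424)%997=994 -> [994]
  root = 994 != target 558
Candidate C: set leaf[0] = 61 -> leaves = [61, 81, 72, 75, 96, 19, 7, 83]
  L0: [61, 81, 72, 75, 96, 19, 7, 83]
  L1: h(61,81)=(61*31+81)%997=975 h(72,75)=(72*31+75)%997=313 h(96,19)=(96*31+19)%997=4 h(7,83)=(7*31+83)%997=300 -> [975, 313, 4, 300]
  L2: h(975,313)=(975*31+313)%997=628 h(4,300)=(4*31+300)%997=424 -> [628, 424]
  L3: h(628,424)=(628*31+424)%997=949 -> [949]
  root = 949 != target 558
Candidate D: set leaf[7] = 81 -> leaves = [14, 81, 72, 75, 96, 19, 7, 81]
  L0: [14, 81, 72, 75, 96, 19, 7, 81]
  L1: h(14,81)=(14*31+81)%997=515 h(72,75)=(72*31+75)%997=313 h(96,19)=(96*31+19)%997=4 h(7,81)=(7*31+81)%997=298 -> [515, 313, 4, 298]
  L2: h(515,313)=(515*31+313)%997=326 h(4,298)=(4*31+298)%997=422 -> [326, 422]
  L3: h(326,422)=(326*31+422)%997=558 -> [558]
  root = 558 == target 558  ** MATCH **
Candidate D produces the target root.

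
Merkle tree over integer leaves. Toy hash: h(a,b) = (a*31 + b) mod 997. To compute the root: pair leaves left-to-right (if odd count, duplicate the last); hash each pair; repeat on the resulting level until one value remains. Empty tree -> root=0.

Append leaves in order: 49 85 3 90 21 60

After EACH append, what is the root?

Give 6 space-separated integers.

Answer: 49 607 967 57 340 591

Derivation:
After append 49 (leaves=[49]):
  L0: [49]
  root=49
After append 85 (leaves=[49, 85]):
  L0: [49, 85]
  L1: h(49,85)=(49*31+85)%997=607 -> [607]
  root=607
After append 3 (leaves=[49, 85, 3]):
  L0: [49, 85, 3]
  L1: h(49,85)=(49*31+85)%997=607 h(3,3)=(3*31+3)%997=96 -> [607, 96]
  L2: h(607,96)=(607*31+96)%997=967 -> [967]
  root=967
After append 90 (leaves=[49, 85, 3, 90]):
  L0: [49, 85, 3, 90]
  L1: h(49,85)=(49*31+85)%997=607 h(3,90)=(3*31+90)%997=183 -> [607, 183]
  L2: h(607,183)=(607*31+183)%997=57 -> [57]
  root=57
After append 21 (leaves=[49, 85, 3, 90, 21]):
  L0: [49, 85, 3, 90, 21]
  L1: h(49,85)=(49*31+85)%997=607 h(3,90)=(3*31+90)%997=183 h(21,21)=(21*31+21)%997=672 -> [607, 183, 672]
  L2: h(607,183)=(607*31+183)%997=57 h(672,672)=(672*31+672)%997=567 -> [57, 567]
  L3: h(57,567)=(57*31+567)%997=340 -> [340]
  root=340
After append 60 (leaves=[49, 85, 3, 90, 21, 60]):
  L0: [49, 85, 3, 90, 21, 60]
  L1: h(49,85)=(49*31+85)%997=607 h(3,90)=(3*31+90)%997=183 h(21,60)=(21*31+60)%997=711 -> [607, 183, 711]
  L2: h(607,183)=(607*31+183)%997=57 h(711,711)=(711*31+711)%997=818 -> [57, 818]
  L3: h(57,818)=(57*31+818)%997=591 -> [591]
  root=591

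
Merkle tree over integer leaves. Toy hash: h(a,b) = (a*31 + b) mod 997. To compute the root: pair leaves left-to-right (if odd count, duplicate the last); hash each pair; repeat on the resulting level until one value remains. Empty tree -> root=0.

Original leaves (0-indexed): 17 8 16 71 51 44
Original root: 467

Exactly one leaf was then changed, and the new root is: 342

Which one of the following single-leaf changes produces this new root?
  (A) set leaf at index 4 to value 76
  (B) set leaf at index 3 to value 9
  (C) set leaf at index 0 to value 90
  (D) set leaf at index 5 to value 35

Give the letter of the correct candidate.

Answer: A

Derivation:
Original leaves: [17, 8, 16, 71, 51, 44]
Target new root: 342
Try each candidate change and compute the resulting root:
Candidate A: set leaf[4] = 76 -> leaves = [17, 8, 16, 71, 76, 44]
  L0: [17, 8, 16, 71, 76, 44]
  L1: h(17,8)=(17*31+8)%997=535 h(16,71)=(16*31+71)%997=567 h(76,44)=(76*31+44)%997=406 -> [535, 567, 406]
  L2: h(535,567)=(535*31+567)%997=203 h(406,406)=(406*31+406)%997=31 -> [203, 31]
  L3: h(203,31)=(203*31+31)%997=342 -> [342]
  root = 342 == target 342  ** MATCH **
Candidate B: set leaf[3] = 9 -> leaves = [17, 8, 16, 9, 51, 44]
  L0: [17, 8, 16, 9, 51, 44]
  L1: h(17,8)=(17*31+8)%997=535 h(16,9)=(16*31+9)%997=505 h(51,44)=(51*31+44)%997=628 -> [535, 505, 628]
  L2: h(535,505)=(535*31+505)%997=141 h(628,628)=(628*31+628)%997=156 -> [141, 156]
  L3: h(141,156)=(141*31+156)%997=539 -> [539]
  root = 539 != target 342
Candidate C: set leaf[0] = 90 -> leaves = [90, 8, 16, 71, 51, 44]
  L0: [90, 8, 16, 71, 51, 44]
  L1: h(90,8)=(90*31+8)%997=804 h(16,71)=(16*31+71)%997=567 h(51,44)=(51*31+44)%997=628 -> [804, 567, 628]
  L2: h(804,567)=(804*31+567)%997=566 h(628,628)=(628*31+628)%997=156 -> [566, 156]
  L3: h(566,156)=(566*31+156)%997=753 -> [753]
  root = 753 != target 342
Candidate D: set leaf[5] = 35 -> leaves = [17, 8, 16, 71, 51, 35]
  L0: [17, 8, 16, 71, 51, 35]
  L1: h(17,8)=(17*31+8)%997=535 h(16,71)=(16*31+71)%997=567 h(51,35)=(51*31+35)%997=619 -> [535, 567, 619]
  L2: h(535,567)=(535*31+567)%997=203 h(619,619)=(619*31+619)%997=865 -> [203, 865]
  L3: h(203,865)=(203*31+865)%997=179 -> [179]
  root = 179 != target 342
Candidate A produces the target root.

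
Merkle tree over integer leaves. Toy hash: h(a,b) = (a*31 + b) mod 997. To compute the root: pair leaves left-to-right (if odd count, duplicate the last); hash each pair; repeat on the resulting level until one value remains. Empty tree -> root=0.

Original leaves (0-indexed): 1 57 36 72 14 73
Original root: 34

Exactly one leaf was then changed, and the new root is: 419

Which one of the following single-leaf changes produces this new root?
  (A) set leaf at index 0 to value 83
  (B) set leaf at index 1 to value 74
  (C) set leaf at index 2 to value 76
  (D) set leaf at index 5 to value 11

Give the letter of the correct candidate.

Answer: B

Derivation:
Original leaves: [1, 57, 36, 72, 14, 73]
Target new root: 419
Try each candidate change and compute the resulting root:
Candidate A: set leaf[0] = 83 -> leaves = [83, 57, 36, 72, 14, 73]
  L0: [83, 57, 36, 72, 14, 73]
  L1: h(83,57)=(83*31+57)%997=636 h(36,72)=(36*31+72)%997=191 h(14,73)=(14*31+73)%997=507 -> [636, 191, 507]
  L2: h(636,191)=(636*31+191)%997=964 h(507,507)=(507*31+507)%997=272 -> [964, 272]
  L3: h(964,272)=(964*31+272)%997=246 -> [246]
  root = 246 != target 419
Candidate B: set leaf[1] = 74 -> leaves = [1, 74, 36, 72, 14, 73]
  L0: [1, 74, 36, 72, 14, 73]
  L1: h(1,74)=(1*31+74)%997=105 h(36,72)=(36*31+72)%997=191 h(14,73)=(14*31+73)%997=507 -> [105, 191, 507]
  L2: h(105,191)=(105*31+191)%997=455 h(507,507)=(507*31+507)%997=272 -> [455, 272]
  L3: h(455,272)=(455*31+272)%997=419 -> [419]
  root = 419 == target 419  ** MATCH **
Candidate C: set leaf[2] = 76 -> leaves = [1, 57, 76, 72, 14, 73]
  L0: [1, 57, 76, 72, 14, 73]
  L1: h(1,57)=(1*31+57)%997=88 h(76,72)=(76*31+72)%997=434 h(14,73)=(14*31+73)%997=507 -> [88, 434, 507]
  L2: h(88,434)=(88*31+434)%997=171 h(507,507)=(507*31+507)%997=272 -> [171, 272]
  L3: h(171,272)=(171*31+272)%997=588 -> [588]
  root = 588 != target 419
Candidate D: set leaf[5] = 11 -> leaves = [1, 57, 36, 72, 14, 11]
  L0: [1, 57, 36, 72, 14, 11]
  L1: h(1,57)=(1*31+57)%997=88 h(36,72)=(36*31+72)%997=191 h(14,11)=(14*31+11)%997=445 -> [88, 191, 445]
  L2: h(88,191)=(88*31+191)%997=925 h(445,445)=(445*31+445)%997=282 -> [925, 282]
  L3: h(925,282)=(925*31+282)%997=44 -> [44]
  root = 44 != target 419
Candidate B produces the target root.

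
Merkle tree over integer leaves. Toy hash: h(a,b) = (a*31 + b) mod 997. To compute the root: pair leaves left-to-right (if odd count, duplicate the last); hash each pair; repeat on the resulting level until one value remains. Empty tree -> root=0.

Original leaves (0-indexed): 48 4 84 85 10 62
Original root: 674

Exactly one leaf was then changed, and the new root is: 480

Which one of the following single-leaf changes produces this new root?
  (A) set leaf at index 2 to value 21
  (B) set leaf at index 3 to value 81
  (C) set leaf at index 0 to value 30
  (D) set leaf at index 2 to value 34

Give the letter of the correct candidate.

Answer: D

Derivation:
Original leaves: [48, 4, 84, 85, 10, 62]
Target new root: 480
Try each candidate change and compute the resulting root:
Candidate A: set leaf[2] = 21 -> leaves = [48, 4, 21, 85, 10, 62]
  L0: [48, 4, 21, 85, 10, 62]
  L1: h(48,4)=(48*31+4)%997=495 h(21,85)=(21*31+85)%997=736 h(10,62)=(10*31+62)%997=372 -> [495, 736, 372]
  L2: h(495,736)=(495*31+736)%997=129 h(372,372)=(372*31+372)%997=937 -> [129, 937]
  L3: h(129,937)=(129*31+937)%997=948 -> [948]
  root = 948 != target 480
Candidate B: set leaf[3] = 81 -> leaves = [48, 4, 84, 81, 10, 62]
  L0: [48, 4, 84, 81, 10, 62]
  L1: h(48,4)=(48*31+4)%997=495 h(84,81)=(84*31+81)%997=691 h(10,62)=(10*31+62)%997=372 -> [495, 691, 372]
  L2: h(495,691)=(495*31+691)%997=84 h(372,372)=(372*31+372)%997=937 -> [84, 937]
  L3: h(84,937)=(84*31+937)%997=550 -> [550]
  root = 550 != target 480
Candidate C: set leaf[0] = 30 -> leaves = [30, 4, 84, 85, 10, 62]
  L0: [30, 4, 84, 85, 10, 62]
  L1: h(30,4)=(30*31+4)%997=934 h(84,85)=(84*31+85)%997=695 h(10,62)=(10*31+62)%997=372 -> [934, 695, 372]
  L2: h(934,695)=(934*31+695)%997=736 h(372,372)=(372*31+372)%997=937 -> [736, 937]
  L3: h(736,937)=(736*31+937)%997=822 -> [822]
  root = 822 != target 480
Candidate D: set leaf[2] = 34 -> leaves = [48, 4, 34, 85, 10, 62]
  L0: [48, 4, 34, 85, 10, 62]
  L1: h(48,4)=(48*31+4)%997=495 h(34,85)=(34*31+85)%997=142 h(10,62)=(10*31+62)%997=372 -> [495, 142, 372]
  L2: h(495,142)=(495*31+142)%997=532 h(372,372)=(372*31+372)%997=937 -> [532, 937]
  L3: h(532,937)=(532*31+937)%997=480 -> [480]
  root = 480 == target 480  ** MATCH **
Candidate D produces the target root.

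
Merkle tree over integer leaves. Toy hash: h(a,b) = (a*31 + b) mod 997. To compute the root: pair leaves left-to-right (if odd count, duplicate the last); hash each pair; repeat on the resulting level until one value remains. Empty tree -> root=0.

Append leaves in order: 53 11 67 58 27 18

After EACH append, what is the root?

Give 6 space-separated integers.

After append 53 (leaves=[53]):
  L0: [53]
  root=53
After append 11 (leaves=[53, 11]):
  L0: [53, 11]
  L1: h(53,11)=(53*31+11)%997=657 -> [657]
  root=657
After append 67 (leaves=[53, 11, 67]):
  L0: [53, 11, 67]
  L1: h(53,11)=(53*31+11)%997=657 h(67,67)=(67*31+67)%997=150 -> [657, 150]
  L2: h(657,150)=(657*31+150)%997=577 -> [577]
  root=577
After append 58 (leaves=[53, 11, 67, 58]):
  L0: [53, 11, 67, 58]
  L1: h(53,11)=(53*31+11)%997=657 h(67,58)=(67*31+58)%997=141 -> [657, 141]
  L2: h(657,141)=(657*31+141)%997=568 -> [568]
  root=568
After append 27 (leaves=[53, 11, 67, 58, 27]):
  L0: [53, 11, 67, 58, 27]
  L1: h(53,11)=(53*31+11)%997=657 h(67,58)=(67*31+58)%997=141 h(27,27)=(27*31+27)%997=864 -> [657, 141, 864]
  L2: h(657,141)=(657*31+141)%997=568 h(864,864)=(864*31+864)%997=729 -> [568, 729]
  L3: h(568,729)=(568*31+729)%997=391 -> [391]
  root=391
After append 18 (leaves=[53, 11, 67, 58, 27, 18]):
  L0: [53, 11, 67, 58, 27, 18]
  L1: h(53,11)=(53*31+11)%997=657 h(67,58)=(67*31+58)%997=141 h(27,18)=(27*31+18)%997=855 -> [657, 141, 855]
  L2: h(657,141)=(657*31+141)%997=568 h(855,855)=(855*31+855)%997=441 -> [568, 441]
  L3: h(568,441)=(568*31+441)%997=103 -> [103]
  root=103

Answer: 53 657 577 568 391 103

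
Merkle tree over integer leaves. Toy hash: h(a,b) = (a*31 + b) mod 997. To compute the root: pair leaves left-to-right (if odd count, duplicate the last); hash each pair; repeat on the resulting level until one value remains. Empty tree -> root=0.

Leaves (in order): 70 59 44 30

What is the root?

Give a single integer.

L0: [70, 59, 44, 30]
L1: h(70,59)=(70*31+59)%997=235 h(44,30)=(44*31+30)%997=397 -> [235, 397]
L2: h(235,397)=(235*31+397)%997=703 -> [703]

Answer: 703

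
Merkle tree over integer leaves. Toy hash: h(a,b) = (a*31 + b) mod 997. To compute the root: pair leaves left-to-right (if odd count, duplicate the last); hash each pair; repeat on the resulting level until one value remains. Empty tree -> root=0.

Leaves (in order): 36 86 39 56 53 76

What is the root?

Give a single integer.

Answer: 104

Derivation:
L0: [36, 86, 39, 56, 53, 76]
L1: h(36,86)=(36*31+86)%997=205 h(39,56)=(39*31+56)%997=268 h(53,76)=(53*31+76)%997=722 -> [205, 268, 722]
L2: h(205,268)=(205*31+268)%997=641 h(722,722)=(722*31+722)%997=173 -> [641, 173]
L3: h(641,173)=(641*31+173)%997=104 -> [104]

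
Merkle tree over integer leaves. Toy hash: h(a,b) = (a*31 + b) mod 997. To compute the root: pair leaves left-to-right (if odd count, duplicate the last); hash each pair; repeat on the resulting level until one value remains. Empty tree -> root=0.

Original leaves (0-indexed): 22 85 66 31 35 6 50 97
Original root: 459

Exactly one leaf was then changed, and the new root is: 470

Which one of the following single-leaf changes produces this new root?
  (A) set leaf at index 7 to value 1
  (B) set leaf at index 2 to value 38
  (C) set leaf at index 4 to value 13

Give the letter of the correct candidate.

Answer: B

Derivation:
Original leaves: [22, 85, 66, 31, 35, 6, 50, 97]
Target new root: 470
Try each candidate change and compute the resulting root:
Candidate A: set leaf[7] = 1 -> leaves = [22, 85, 66, 31, 35, 6, 50, 1]
  L0: [22, 85, 66, 31, 35, 6, 50, 1]
  L1: h(22,85)=(22*31+85)%997=767 h(66,31)=(66*31+31)%997=83 h(35,6)=(35*31+6)%997=94 h(50,1)=(50*31+1)%997=554 -> [767, 83, 94, 554]
  L2: h(767,83)=(767*31+83)%997=929 h(94,554)=(94*31+554)%997=477 -> [929, 477]
  L3: h(929,477)=(929*31+477)%997=363 -> [363]
  root = 363 != target 470
Candidate B: set leaf[2] = 38 -> leaves = [22, 85, 38, 31, 35, 6, 50, 97]
  L0: [22, 85, 38, 31, 35, 6, 50, 97]
  L1: h(22,85)=(22*31+85)%997=767 h(38,31)=(38*31+31)%997=212 h(35,6)=(35*31+6)%997=94 h(50,97)=(50*31+97)%997=650 -> [767, 212, 94, 650]
  L2: h(767,212)=(767*31+212)%997=61 h(94,650)=(94*31+650)%997=573 -> [61, 573]
  L3: h(61,573)=(61*31+573)%997=470 -> [470]
  root = 470 == target 470  ** MATCH **
Candidate C: set leaf[4] = 13 -> leaves = [22, 85, 66, 31, 13, 6, 50, 97]
  L0: [22, 85, 66, 31, 13, 6, 50, 97]
  L1: h(22,85)=(22*31+85)%997=767 h(66,31)=(66*31+31)%997=83 h(13,6)=(13*31+6)%997=409 h(50,97)=(50*31+97)%997=650 -> [767, 83, 409, 650]
  L2: h(767,83)=(767*31+83)%997=929 h(409,650)=(409*31+650)%997=368 -> [929, 368]
  L3: h(929,368)=(929*31+368)%997=254 -> [254]
  root = 254 != target 470
Candidate B produces the target root.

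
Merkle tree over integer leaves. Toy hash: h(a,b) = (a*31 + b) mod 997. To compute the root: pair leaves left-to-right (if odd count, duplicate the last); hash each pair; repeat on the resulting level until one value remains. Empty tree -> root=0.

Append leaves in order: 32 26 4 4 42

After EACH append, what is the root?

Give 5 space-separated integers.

Answer: 32 21 779 779 358

Derivation:
After append 32 (leaves=[32]):
  L0: [32]
  root=32
After append 26 (leaves=[32, 26]):
  L0: [32, 26]
  L1: h(32,26)=(32*31+26)%997=21 -> [21]
  root=21
After append 4 (leaves=[32, 26, 4]):
  L0: [32, 26, 4]
  L1: h(32,26)=(32*31+26)%997=21 h(4,4)=(4*31+4)%997=128 -> [21, 128]
  L2: h(21,128)=(21*31+128)%997=779 -> [779]
  root=779
After append 4 (leaves=[32, 26, 4, 4]):
  L0: [32, 26, 4, 4]
  L1: h(32,26)=(32*31+26)%997=21 h(4,4)=(4*31+4)%997=128 -> [21, 128]
  L2: h(21,128)=(21*31+128)%997=779 -> [779]
  root=779
After append 42 (leaves=[32, 26, 4, 4, 42]):
  L0: [32, 26, 4, 4, 42]
  L1: h(32,26)=(32*31+26)%997=21 h(4,4)=(4*31+4)%997=128 h(42,42)=(42*31+42)%997=347 -> [21, 128, 347]
  L2: h(21,128)=(21*31+128)%997=779 h(347,347)=(347*31+347)%997=137 -> [779, 137]
  L3: h(779,137)=(779*31+137)%997=358 -> [358]
  root=358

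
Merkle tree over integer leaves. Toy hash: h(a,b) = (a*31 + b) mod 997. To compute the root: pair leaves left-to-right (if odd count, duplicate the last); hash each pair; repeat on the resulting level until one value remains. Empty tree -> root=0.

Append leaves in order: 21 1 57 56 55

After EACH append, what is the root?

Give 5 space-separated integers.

Answer: 21 652 102 101 628

Derivation:
After append 21 (leaves=[21]):
  L0: [21]
  root=21
After append 1 (leaves=[21, 1]):
  L0: [21, 1]
  L1: h(21,1)=(21*31+1)%997=652 -> [652]
  root=652
After append 57 (leaves=[21, 1, 57]):
  L0: [21, 1, 57]
  L1: h(21,1)=(21*31+1)%997=652 h(57,57)=(57*31+57)%997=827 -> [652, 827]
  L2: h(652,827)=(652*31+827)%997=102 -> [102]
  root=102
After append 56 (leaves=[21, 1, 57, 56]):
  L0: [21, 1, 57, 56]
  L1: h(21,1)=(21*31+1)%997=652 h(57,56)=(57*31+56)%997=826 -> [652, 826]
  L2: h(652,826)=(652*31+826)%997=101 -> [101]
  root=101
After append 55 (leaves=[21, 1, 57, 56, 55]):
  L0: [21, 1, 57, 56, 55]
  L1: h(21,1)=(21*31+1)%997=652 h(57,56)=(57*31+56)%997=826 h(55,55)=(55*31+55)%997=763 -> [652, 826, 763]
  L2: h(652,826)=(652*31+826)%997=101 h(763,763)=(763*31+763)%997=488 -> [101, 488]
  L3: h(101,488)=(101*31+488)%997=628 -> [628]
  root=628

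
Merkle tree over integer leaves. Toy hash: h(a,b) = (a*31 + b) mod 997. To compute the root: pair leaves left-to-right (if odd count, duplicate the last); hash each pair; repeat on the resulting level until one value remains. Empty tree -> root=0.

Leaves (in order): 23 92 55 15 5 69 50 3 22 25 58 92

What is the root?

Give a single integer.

Answer: 126

Derivation:
L0: [23, 92, 55, 15, 5, 69, 50, 3, 22, 25, 58, 92]
L1: h(23,92)=(23*31+92)%997=805 h(55,15)=(55*31+15)%997=723 h(5,69)=(5*31+69)%997=224 h(50,3)=(50*31+3)%997=556 h(22,25)=(22*31+25)%997=707 h(58,92)=(58*31+92)%997=893 -> [805, 723, 224, 556, 707, 893]
L2: h(805,723)=(805*31+723)%997=753 h(224,556)=(224*31+556)%997=521 h(707,893)=(707*31+893)%997=876 -> [753, 521, 876]
L3: h(753,521)=(753*31+521)%997=933 h(876,876)=(876*31+876)%997=116 -> [933, 116]
L4: h(933,116)=(933*31+116)%997=126 -> [126]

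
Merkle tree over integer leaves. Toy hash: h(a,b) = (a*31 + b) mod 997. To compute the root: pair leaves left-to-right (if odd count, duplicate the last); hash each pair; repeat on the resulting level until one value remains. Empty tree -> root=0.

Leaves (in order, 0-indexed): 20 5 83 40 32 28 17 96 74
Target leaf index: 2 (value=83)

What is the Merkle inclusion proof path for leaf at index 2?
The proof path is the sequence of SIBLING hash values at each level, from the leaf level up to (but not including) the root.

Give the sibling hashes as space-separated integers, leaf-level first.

L0 (leaves): [20, 5, 83, 40, 32, 28, 17, 96, 74], target index=2
L1: h(20,5)=(20*31+5)%997=625 [pair 0] h(83,40)=(83*31+40)%997=619 [pair 1] h(32,28)=(32*31+28)%997=23 [pair 2] h(17,96)=(17*31+96)%997=623 [pair 3] h(74,74)=(74*31+74)%997=374 [pair 4] -> [625, 619, 23, 623, 374]
  Sibling for proof at L0: 40
L2: h(625,619)=(625*31+619)%997=54 [pair 0] h(23,623)=(23*31+623)%997=339 [pair 1] h(374,374)=(374*31+374)%997=4 [pair 2] -> [54, 339, 4]
  Sibling for proof at L1: 625
L3: h(54,339)=(54*31+339)%997=19 [pair 0] h(4,4)=(4*31+4)%997=128 [pair 1] -> [19, 128]
  Sibling for proof at L2: 339
L4: h(19,128)=(19*31+128)%997=717 [pair 0] -> [717]
  Sibling for proof at L3: 128
Root: 717
Proof path (sibling hashes from leaf to root): [40, 625, 339, 128]

Answer: 40 625 339 128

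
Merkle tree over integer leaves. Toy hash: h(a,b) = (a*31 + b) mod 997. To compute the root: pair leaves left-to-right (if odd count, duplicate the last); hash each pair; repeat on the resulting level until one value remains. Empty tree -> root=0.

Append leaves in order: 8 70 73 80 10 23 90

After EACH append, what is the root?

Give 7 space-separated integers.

Answer: 8 318 230 237 638 57 610

Derivation:
After append 8 (leaves=[8]):
  L0: [8]
  root=8
After append 70 (leaves=[8, 70]):
  L0: [8, 70]
  L1: h(8,70)=(8*31+70)%997=318 -> [318]
  root=318
After append 73 (leaves=[8, 70, 73]):
  L0: [8, 70, 73]
  L1: h(8,70)=(8*31+70)%997=318 h(73,73)=(73*31+73)%997=342 -> [318, 342]
  L2: h(318,342)=(318*31+342)%997=230 -> [230]
  root=230
After append 80 (leaves=[8, 70, 73, 80]):
  L0: [8, 70, 73, 80]
  L1: h(8,70)=(8*31+70)%997=318 h(73,80)=(73*31+80)%997=349 -> [318, 349]
  L2: h(318,349)=(318*31+349)%997=237 -> [237]
  root=237
After append 10 (leaves=[8, 70, 73, 80, 10]):
  L0: [8, 70, 73, 80, 10]
  L1: h(8,70)=(8*31+70)%997=318 h(73,80)=(73*31+80)%997=349 h(10,10)=(10*31+10)%997=320 -> [318, 349, 320]
  L2: h(318,349)=(318*31+349)%997=237 h(320,320)=(320*31+320)%997=270 -> [237, 270]
  L3: h(237,270)=(237*31+270)%997=638 -> [638]
  root=638
After append 23 (leaves=[8, 70, 73, 80, 10, 23]):
  L0: [8, 70, 73, 80, 10, 23]
  L1: h(8,70)=(8*31+70)%997=318 h(73,80)=(73*31+80)%997=349 h(10,23)=(10*31+23)%997=333 -> [318, 349, 333]
  L2: h(318,349)=(318*31+349)%997=237 h(333,333)=(333*31+333)%997=686 -> [237, 686]
  L3: h(237,686)=(237*31+686)%997=57 -> [57]
  root=57
After append 90 (leaves=[8, 70, 73, 80, 10, 23, 90]):
  L0: [8, 70, 73, 80, 10, 23, 90]
  L1: h(8,70)=(8*31+70)%997=318 h(73,80)=(73*31+80)%997=349 h(10,23)=(10*31+23)%997=333 h(90,90)=(90*31+90)%997=886 -> [318, 349, 333, 886]
  L2: h(318,349)=(318*31+349)%997=237 h(333,886)=(333*31+886)%997=242 -> [237, 242]
  L3: h(237,242)=(237*31+242)%997=610 -> [610]
  root=610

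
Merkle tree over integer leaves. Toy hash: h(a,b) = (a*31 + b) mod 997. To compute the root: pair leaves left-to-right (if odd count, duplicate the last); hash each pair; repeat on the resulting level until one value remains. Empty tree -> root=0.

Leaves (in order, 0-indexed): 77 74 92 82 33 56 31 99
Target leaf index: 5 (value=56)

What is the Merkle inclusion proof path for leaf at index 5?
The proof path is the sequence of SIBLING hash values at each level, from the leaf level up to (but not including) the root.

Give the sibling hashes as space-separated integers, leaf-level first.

Answer: 33 63 462

Derivation:
L0 (leaves): [77, 74, 92, 82, 33, 56, 31, 99], target index=5
L1: h(77,74)=(77*31+74)%997=467 [pair 0] h(92,82)=(92*31+82)%997=940 [pair 1] h(33,56)=(33*31+56)%997=82 [pair 2] h(31,99)=(31*31+99)%997=63 [pair 3] -> [467, 940, 82, 63]
  Sibling for proof at L0: 33
L2: h(467,940)=(467*31+940)%997=462 [pair 0] h(82,63)=(82*31+63)%997=611 [pair 1] -> [462, 611]
  Sibling for proof at L1: 63
L3: h(462,611)=(462*31+611)%997=975 [pair 0] -> [975]
  Sibling for proof at L2: 462
Root: 975
Proof path (sibling hashes from leaf to root): [33, 63, 462]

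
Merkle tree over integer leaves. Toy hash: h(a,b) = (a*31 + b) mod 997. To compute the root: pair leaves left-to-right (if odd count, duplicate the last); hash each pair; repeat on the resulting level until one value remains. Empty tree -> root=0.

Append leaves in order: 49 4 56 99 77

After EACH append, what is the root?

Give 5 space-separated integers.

After append 49 (leaves=[49]):
  L0: [49]
  root=49
After append 4 (leaves=[49, 4]):
  L0: [49, 4]
  L1: h(49,4)=(49*31+4)%997=526 -> [526]
  root=526
After append 56 (leaves=[49, 4, 56]):
  L0: [49, 4, 56]
  L1: h(49,4)=(49*31+4)%997=526 h(56,56)=(56*31+56)%997=795 -> [526, 795]
  L2: h(526,795)=(526*31+795)%997=152 -> [152]
  root=152
After append 99 (leaves=[49, 4, 56, 99]):
  L0: [49, 4, 56, 99]
  L1: h(49,4)=(49*31+4)%997=526 h(56,99)=(56*31+99)%997=838 -> [526, 838]
  L2: h(526,838)=(526*31+838)%997=195 -> [195]
  root=195
After append 77 (leaves=[49, 4, 56, 99, 77]):
  L0: [49, 4, 56, 99, 77]
  L1: h(49,4)=(49*31+4)%997=526 h(56,99)=(56*31+99)%997=838 h(77,77)=(77*31+77)%997=470 -> [526, 838, 470]
  L2: h(526,838)=(526*31+838)%997=195 h(470,470)=(470*31+470)%997=85 -> [195, 85]
  L3: h(195,85)=(195*31+85)%997=148 -> [148]
  root=148

Answer: 49 526 152 195 148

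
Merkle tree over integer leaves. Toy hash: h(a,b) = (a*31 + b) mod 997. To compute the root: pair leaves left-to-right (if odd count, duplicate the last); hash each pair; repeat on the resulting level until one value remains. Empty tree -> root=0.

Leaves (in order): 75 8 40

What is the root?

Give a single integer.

L0: [75, 8, 40]
L1: h(75,8)=(75*31+8)%997=339 h(40,40)=(40*31+40)%997=283 -> [339, 283]
L2: h(339,283)=(339*31+283)%997=822 -> [822]

Answer: 822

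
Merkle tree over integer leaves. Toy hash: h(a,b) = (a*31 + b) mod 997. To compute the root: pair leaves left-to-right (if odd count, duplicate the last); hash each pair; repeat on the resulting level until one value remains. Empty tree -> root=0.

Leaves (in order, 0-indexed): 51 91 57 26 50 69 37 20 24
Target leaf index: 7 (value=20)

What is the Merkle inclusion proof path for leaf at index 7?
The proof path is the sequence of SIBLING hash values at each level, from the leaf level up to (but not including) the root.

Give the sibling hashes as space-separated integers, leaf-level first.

L0 (leaves): [51, 91, 57, 26, 50, 69, 37, 20, 24], target index=7
L1: h(51,91)=(51*31+91)%997=675 [pair 0] h(57,26)=(57*31+26)%997=796 [pair 1] h(50,69)=(50*31+69)%997=622 [pair 2] h(37,20)=(37*31+20)%997=170 [pair 3] h(24,24)=(24*31+24)%997=768 [pair 4] -> [675, 796, 622, 170, 768]
  Sibling for proof at L0: 37
L2: h(675,796)=(675*31+796)%997=784 [pair 0] h(622,170)=(622*31+170)%997=509 [pair 1] h(768,768)=(768*31+768)%997=648 [pair 2] -> [784, 509, 648]
  Sibling for proof at L1: 622
L3: h(784,509)=(784*31+509)%997=885 [pair 0] h(648,648)=(648*31+648)%997=796 [pair 1] -> [885, 796]
  Sibling for proof at L2: 784
L4: h(885,796)=(885*31+796)%997=315 [pair 0] -> [315]
  Sibling for proof at L3: 796
Root: 315
Proof path (sibling hashes from leaf to root): [37, 622, 784, 796]

Answer: 37 622 784 796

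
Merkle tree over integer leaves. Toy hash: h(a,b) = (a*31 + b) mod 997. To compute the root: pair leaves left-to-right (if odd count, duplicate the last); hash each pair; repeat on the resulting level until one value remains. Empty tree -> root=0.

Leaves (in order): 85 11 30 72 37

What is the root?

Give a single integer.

L0: [85, 11, 30, 72, 37]
L1: h(85,11)=(85*31+11)%997=652 h(30,72)=(30*31+72)%997=5 h(37,37)=(37*31+37)%997=187 -> [652, 5, 187]
L2: h(652,5)=(652*31+5)%997=277 h(187,187)=(187*31+187)%997=2 -> [277, 2]
L3: h(277,2)=(277*31+2)%997=613 -> [613]

Answer: 613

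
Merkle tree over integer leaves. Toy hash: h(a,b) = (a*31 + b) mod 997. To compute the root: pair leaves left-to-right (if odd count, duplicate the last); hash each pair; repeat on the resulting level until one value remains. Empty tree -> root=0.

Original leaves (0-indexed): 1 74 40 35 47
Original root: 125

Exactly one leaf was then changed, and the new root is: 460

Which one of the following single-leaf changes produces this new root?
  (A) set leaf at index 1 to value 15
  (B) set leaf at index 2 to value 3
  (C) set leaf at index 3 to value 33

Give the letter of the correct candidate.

Answer: B

Derivation:
Original leaves: [1, 74, 40, 35, 47]
Target new root: 460
Try each candidate change and compute the resulting root:
Candidate A: set leaf[1] = 15 -> leaves = [1, 15, 40, 35, 47]
  L0: [1, 15, 40, 35, 47]
  L1: h(1,15)=(1*31+15)%997=46 h(40,35)=(40*31+35)%997=278 h(47,47)=(47*31+47)%997=507 -> [46, 278, 507]
  L2: h(46,278)=(46*31+278)%997=707 h(507,507)=(507*31+507)%997=272 -> [707, 272]
  L3: h(707,272)=(707*31+272)%997=255 -> [255]
  root = 255 != target 460
Candidate B: set leaf[2] = 3 -> leaves = [1, 74, 3, 35, 47]
  L0: [1, 74, 3, 35, 47]
  L1: h(1,74)=(1*31+74)%997=105 h(3,35)=(3*31+35)%997=128 h(47,47)=(47*31+47)%997=507 -> [105, 128, 507]
  L2: h(105,128)=(105*31+128)%997=392 h(507,507)=(507*31+507)%997=272 -> [392, 272]
  L3: h(392,272)=(392*31+272)%997=460 -> [460]
  root = 460 == target 460  ** MATCH **
Candidate C: set leaf[3] = 33 -> leaves = [1, 74, 40, 33, 47]
  L0: [1, 74, 40, 33, 47]
  L1: h(1,74)=(1*31+74)%997=105 h(40,33)=(40*31+33)%997=276 h(47,47)=(47*31+47)%997=507 -> [105, 276, 507]
  L2: h(105,276)=(105*31+276)%997=540 h(507,507)=(507*31+507)%997=272 -> [540, 272]
  L3: h(540,272)=(540*31+272)%997=63 -> [63]
  root = 63 != target 460
Candidate B produces the target root.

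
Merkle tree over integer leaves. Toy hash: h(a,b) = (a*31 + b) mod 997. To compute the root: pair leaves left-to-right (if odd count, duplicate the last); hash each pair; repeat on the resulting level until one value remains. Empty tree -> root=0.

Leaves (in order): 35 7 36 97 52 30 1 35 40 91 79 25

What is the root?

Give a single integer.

L0: [35, 7, 36, 97, 52, 30, 1, 35, 40, 91, 79, 25]
L1: h(35,7)=(35*31+7)%997=95 h(36,97)=(36*31+97)%997=216 h(52,30)=(52*31+30)%997=645 h(1,35)=(1*31+35)%997=66 h(40,91)=(40*31+91)%997=334 h(79,25)=(79*31+25)%997=480 -> [95, 216, 645, 66, 334, 480]
L2: h(95,216)=(95*31+216)%997=170 h(645,66)=(645*31+66)%997=121 h(334,480)=(334*31+480)%997=864 -> [170, 121, 864]
L3: h(170,121)=(170*31+121)%997=406 h(864,864)=(864*31+864)%997=729 -> [406, 729]
L4: h(406,729)=(406*31+729)%997=354 -> [354]

Answer: 354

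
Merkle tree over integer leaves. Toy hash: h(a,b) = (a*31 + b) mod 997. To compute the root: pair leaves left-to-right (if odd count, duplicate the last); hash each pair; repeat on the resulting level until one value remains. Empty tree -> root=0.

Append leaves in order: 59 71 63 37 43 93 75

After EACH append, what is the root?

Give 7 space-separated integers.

After append 59 (leaves=[59]):
  L0: [59]
  root=59
After append 71 (leaves=[59, 71]):
  L0: [59, 71]
  L1: h(59,71)=(59*31+71)%997=903 -> [903]
  root=903
After append 63 (leaves=[59, 71, 63]):
  L0: [59, 71, 63]
  L1: h(59,71)=(59*31+71)%997=903 h(63,63)=(63*31+63)%997=22 -> [903, 22]
  L2: h(903,22)=(903*31+22)%997=99 -> [99]
  root=99
After append 37 (leaves=[59, 71, 63, 37]):
  L0: [59, 71, 63, 37]
  L1: h(59,71)=(59*31+71)%997=903 h(63,37)=(63*31+37)%997=993 -> [903, 993]
  L2: h(903,993)=(903*31+993)%997=73 -> [73]
  root=73
After append 43 (leaves=[59, 71, 63, 37, 43]):
  L0: [59, 71, 63, 37, 43]
  L1: h(59,71)=(59*31+71)%997=903 h(63,37)=(63*31+37)%997=993 h(43,43)=(43*31+43)%997=379 -> [903, 993, 379]
  L2: h(903,993)=(903*31+993)%997=73 h(379,379)=(379*31+379)%997=164 -> [73, 164]
  L3: h(73,164)=(73*31+164)%997=433 -> [433]
  root=433
After append 93 (leaves=[59, 71, 63, 37, 43, 93]):
  L0: [59, 71, 63, 37, 43, 93]
  L1: h(59,71)=(59*31+71)%997=903 h(63,37)=(63*31+37)%997=993 h(43,93)=(43*31+93)%997=429 -> [903, 993, 429]
  L2: h(903,993)=(903*31+993)%997=73 h(429,429)=(429*31+429)%997=767 -> [73, 767]
  L3: h(73,767)=(73*31+767)%997=39 -> [39]
  root=39
After append 75 (leaves=[59, 71, 63, 37, 43, 93, 75]):
  L0: [59, 71, 63, 37, 43, 93, 75]
  L1: h(59,71)=(59*31+71)%997=903 h(63,37)=(63*31+37)%997=993 h(43,93)=(43*31+93)%997=429 h(75,75)=(75*31+75)%997=406 -> [903, 993, 429, 406]
  L2: h(903,993)=(903*31+993)%997=73 h(429,406)=(429*31+406)%997=744 -> [73, 744]
  L3: h(73,744)=(73*31+744)%997=16 -> [16]
  root=16

Answer: 59 903 99 73 433 39 16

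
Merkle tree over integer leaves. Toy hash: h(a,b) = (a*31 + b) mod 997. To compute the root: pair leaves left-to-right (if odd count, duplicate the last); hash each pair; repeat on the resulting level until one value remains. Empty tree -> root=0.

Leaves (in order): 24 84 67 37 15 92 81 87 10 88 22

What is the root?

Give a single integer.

L0: [24, 84, 67, 37, 15, 92, 81, 87, 10, 88, 22]
L1: h(24,84)=(24*31+84)%997=828 h(67,37)=(67*31+37)%997=120 h(15,92)=(15*31+92)%997=557 h(81,87)=(81*31+87)%997=604 h(10,88)=(10*31+88)%997=398 h(22,22)=(22*31+22)%997=704 -> [828, 120, 557, 604, 398, 704]
L2: h(828,120)=(828*31+120)%997=863 h(557,604)=(557*31+604)%997=922 h(398,704)=(398*31+704)%997=81 -> [863, 922, 81]
L3: h(863,922)=(863*31+922)%997=756 h(81,81)=(81*31+81)%997=598 -> [756, 598]
L4: h(756,598)=(756*31+598)%997=106 -> [106]

Answer: 106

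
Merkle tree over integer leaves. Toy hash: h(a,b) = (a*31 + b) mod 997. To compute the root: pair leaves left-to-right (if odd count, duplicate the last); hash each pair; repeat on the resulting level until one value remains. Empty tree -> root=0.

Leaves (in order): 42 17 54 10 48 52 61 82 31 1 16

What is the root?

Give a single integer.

L0: [42, 17, 54, 10, 48, 52, 61, 82, 31, 1, 16]
L1: h(42,17)=(42*31+17)%997=322 h(54,10)=(54*31+10)%997=687 h(48,52)=(48*31+52)%997=543 h(61,82)=(61*31+82)%997=976 h(31,1)=(31*31+1)%997=962 h(16,16)=(16*31+16)%997=512 -> [322, 687, 543, 976, 962, 512]
L2: h(322,687)=(322*31+687)%997=699 h(543,976)=(543*31+976)%997=860 h(962,512)=(962*31+512)%997=424 -> [699, 860, 424]
L3: h(699,860)=(699*31+860)%997=595 h(424,424)=(424*31+424)%997=607 -> [595, 607]
L4: h(595,607)=(595*31+607)%997=109 -> [109]

Answer: 109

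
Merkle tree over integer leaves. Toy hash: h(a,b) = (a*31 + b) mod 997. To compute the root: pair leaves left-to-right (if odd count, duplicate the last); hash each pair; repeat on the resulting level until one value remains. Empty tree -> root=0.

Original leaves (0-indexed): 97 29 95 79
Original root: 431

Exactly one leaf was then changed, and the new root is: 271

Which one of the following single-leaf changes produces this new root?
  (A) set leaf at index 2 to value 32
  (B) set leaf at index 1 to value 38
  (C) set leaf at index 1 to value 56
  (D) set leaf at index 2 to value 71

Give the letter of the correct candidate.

Answer: C

Derivation:
Original leaves: [97, 29, 95, 79]
Target new root: 271
Try each candidate change and compute the resulting root:
Candidate A: set leaf[2] = 32 -> leaves = [97, 29, 32, 79]
  L0: [97, 29, 32, 79]
  L1: h(97,29)=(97*31+29)%997=45 h(32,79)=(32*31+79)%997=74 -> [45, 74]
  L2: h(45,74)=(45*31+74)%997=472 -> [472]
  root = 472 != target 271
Candidate B: set leaf[1] = 38 -> leaves = [97, 38, 95, 79]
  L0: [97, 38, 95, 79]
  L1: h(97,38)=(97*31+38)%997=54 h(95,79)=(95*31+79)%997=33 -> [54, 33]
  L2: h(54,33)=(54*31+33)%997=710 -> [710]
  root = 710 != target 271
Candidate C: set leaf[1] = 56 -> leaves = [97, 56, 95, 79]
  L0: [97, 56, 95, 79]
  L1: h(97,56)=(97*31+56)%997=72 h(95,79)=(95*31+79)%997=33 -> [72, 33]
  L2: h(72,33)=(72*31+33)%997=271 -> [271]
  root = 271 == target 271  ** MATCH **
Candidate D: set leaf[2] = 71 -> leaves = [97, 29, 71, 79]
  L0: [97, 29, 71, 79]
  L1: h(97,29)=(97*31+29)%997=45 h(71,79)=(71*31+79)%997=286 -> [45, 286]
  L2: h(45,286)=(45*31+286)%997=684 -> [684]
  root = 684 != target 271
Candidate C produces the target root.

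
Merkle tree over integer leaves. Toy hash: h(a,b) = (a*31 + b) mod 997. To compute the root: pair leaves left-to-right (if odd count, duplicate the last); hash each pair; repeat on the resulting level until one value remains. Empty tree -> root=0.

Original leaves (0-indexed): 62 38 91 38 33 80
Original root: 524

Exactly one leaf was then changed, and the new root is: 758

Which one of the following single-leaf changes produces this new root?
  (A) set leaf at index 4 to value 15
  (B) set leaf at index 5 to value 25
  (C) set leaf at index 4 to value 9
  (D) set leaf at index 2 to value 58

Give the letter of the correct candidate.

Answer: B

Derivation:
Original leaves: [62, 38, 91, 38, 33, 80]
Target new root: 758
Try each candidate change and compute the resulting root:
Candidate A: set leaf[4] = 15 -> leaves = [62, 38, 91, 38, 15, 80]
  L0: [62, 38, 91, 38, 15, 80]
  L1: h(62,38)=(62*31+38)%997=963 h(91,38)=(91*31+38)%997=865 h(15,80)=(15*31+80)%997=545 -> [963, 865, 545]
  L2: h(963,865)=(963*31+865)%997=808 h(545,545)=(545*31+545)%997=491 -> [808, 491]
  L3: h(808,491)=(808*31+491)%997=614 -> [614]
  root = 614 != target 758
Candidate B: set leaf[5] = 25 -> leaves = [62, 38, 91, 38, 33, 25]
  L0: [62, 38, 91, 38, 33, 25]
  L1: h(62,38)=(62*31+38)%997=963 h(91,38)=(91*31+38)%997=865 h(33,25)=(33*31+25)%997=51 -> [963, 865, 51]
  L2: h(963,865)=(963*31+865)%997=808 h(51,51)=(51*31+51)%997=635 -> [808, 635]
  L3: h(808,635)=(808*31+635)%997=758 -> [758]
  root = 758 == target 758  ** MATCH **
Candidate C: set leaf[4] = 9 -> leaves = [62, 38, 91, 38, 9, 80]
  L0: [62, 38, 91, 38, 9, 80]
  L1: h(62,38)=(62*31+38)%997=963 h(91,38)=(91*31+38)%997=865 h(9,80)=(9*31+80)%997=359 -> [963, 865, 359]
  L2: h(963,865)=(963*31+865)%997=808 h(359,359)=(359*31+359)%997=521 -> [808, 521]
  L3: h(808,521)=(808*31+521)%997=644 -> [644]
  root = 644 != target 758
Candidate D: set leaf[2] = 58 -> leaves = [62, 38, 58, 38, 33, 80]
  L0: [62, 38, 58, 38, 33, 80]
  L1: h(62,38)=(62*31+38)%997=963 h(58,38)=(58*31+38)%997=839 h(33,80)=(33*31+80)%997=106 -> [963, 839, 106]
  L2: h(963,839)=(963*31+839)%997=782 h(106,106)=(106*31+106)%997=401 -> [782, 401]
  L3: h(782,401)=(782*31+401)%997=715 -> [715]
  root = 715 != target 758
Candidate B produces the target root.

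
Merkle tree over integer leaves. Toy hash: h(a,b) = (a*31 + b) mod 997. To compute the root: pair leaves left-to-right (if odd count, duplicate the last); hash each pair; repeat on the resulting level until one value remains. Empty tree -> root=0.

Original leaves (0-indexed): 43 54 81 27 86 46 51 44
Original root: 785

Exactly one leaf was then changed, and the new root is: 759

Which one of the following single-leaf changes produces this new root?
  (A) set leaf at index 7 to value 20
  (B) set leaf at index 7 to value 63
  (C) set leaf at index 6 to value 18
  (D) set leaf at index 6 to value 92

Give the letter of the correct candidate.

Answer: C

Derivation:
Original leaves: [43, 54, 81, 27, 86, 46, 51, 44]
Target new root: 759
Try each candidate change and compute the resulting root:
Candidate A: set leaf[7] = 20 -> leaves = [43, 54, 81, 27, 86, 46, 51, 20]
  L0: [43, 54, 81, 27, 86, 46, 51, 20]
  L1: h(43,54)=(43*31+54)%997=390 h(81,27)=(81*31+27)%997=544 h(86,46)=(86*31+46)%997=718 h(51,20)=(51*31+20)%997=604 -> [390, 544, 718, 604]
  L2: h(390,544)=(390*31+544)%997=670 h(718,604)=(718*31+604)%997=928 -> [670, 928]
  L3: h(670,928)=(670*31+928)%997=761 -> [761]
  root = 761 != target 759
Candidate B: set leaf[7] = 63 -> leaves = [43, 54, 81, 27, 86, 46, 51, 63]
  L0: [43, 54, 81, 27, 86, 46, 51, 63]
  L1: h(43,54)=(43*31+54)%997=390 h(81,27)=(81*31+27)%997=544 h(86,46)=(86*31+46)%997=718 h(51,63)=(51*31+63)%997=647 -> [390, 544, 718, 647]
  L2: h(390,544)=(390*31+544)%997=670 h(718,647)=(718*31+647)%997=971 -> [670, 971]
  L3: h(670,971)=(670*31+971)%997=804 -> [804]
  root = 804 != target 759
Candidate C: set leaf[6] = 18 -> leaves = [43, 54, 81, 27, 86, 46, 18, 44]
  L0: [43, 54, 81, 27, 86, 46, 18, 44]
  L1: h(43,54)=(43*31+54)%997=390 h(81,27)=(81*31+27)%997=544 h(86,46)=(86*31+46)%997=718 h(18,44)=(18*31+44)%997=602 -> [390, 544, 718, 602]
  L2: h(390,544)=(390*31+544)%997=670 h(718,602)=(718*31+602)%997=926 -> [670, 926]
  L3: h(670,926)=(670*31+926)%997=759 -> [759]
  root = 759 == target 759  ** MATCH **
Candidate D: set leaf[6] = 92 -> leaves = [43, 54, 81, 27, 86, 46, 92, 44]
  L0: [43, 54, 81, 27, 86, 46, 92, 44]
  L1: h(43,54)=(43*31+54)%997=390 h(81,27)=(81*31+27)%997=544 h(86,46)=(86*31+46)%997=718 h(92,44)=(92*31+44)%997=902 -> [390, 544, 718, 902]
  L2: h(390,544)=(390*31+544)%997=670 h(718,902)=(718*31+902)%997=229 -> [670, 229]
  L3: h(670,229)=(670*31+229)%997=62 -> [62]
  root = 62 != target 759
Candidate C produces the target root.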